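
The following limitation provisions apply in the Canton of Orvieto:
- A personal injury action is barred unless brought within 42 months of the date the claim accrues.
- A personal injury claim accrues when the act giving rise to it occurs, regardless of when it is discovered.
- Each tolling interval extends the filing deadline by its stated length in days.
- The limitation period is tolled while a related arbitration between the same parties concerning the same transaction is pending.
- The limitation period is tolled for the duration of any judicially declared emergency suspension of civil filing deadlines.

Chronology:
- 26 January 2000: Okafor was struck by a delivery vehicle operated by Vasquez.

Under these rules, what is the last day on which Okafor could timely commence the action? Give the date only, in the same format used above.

26 July 2003

The claim accrued on 26 January 2000, when the wrongful act occurred.
Adding the 42 months base period to 26 January 2000 gives a deadline of 26 July 2003, before any tolling.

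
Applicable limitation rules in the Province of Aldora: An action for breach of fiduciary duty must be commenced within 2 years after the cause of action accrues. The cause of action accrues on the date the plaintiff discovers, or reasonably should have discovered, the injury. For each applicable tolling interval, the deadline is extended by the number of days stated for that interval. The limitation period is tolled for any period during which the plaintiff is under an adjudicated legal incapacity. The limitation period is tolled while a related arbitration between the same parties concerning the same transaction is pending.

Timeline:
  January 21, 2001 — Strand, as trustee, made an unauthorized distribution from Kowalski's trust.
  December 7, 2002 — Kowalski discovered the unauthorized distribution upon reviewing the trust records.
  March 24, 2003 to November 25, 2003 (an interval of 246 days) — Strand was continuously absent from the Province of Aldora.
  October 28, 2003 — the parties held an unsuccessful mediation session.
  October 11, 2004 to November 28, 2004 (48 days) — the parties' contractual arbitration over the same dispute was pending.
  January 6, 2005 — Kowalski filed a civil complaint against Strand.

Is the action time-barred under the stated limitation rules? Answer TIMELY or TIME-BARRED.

Under the discovery rule, the claim accrued on December 7, 2002, when Kowalski discovered the injury — not on the January 21, 2001 date of the underlying act.
2 years from December 7, 2002 is December 7, 2004.
Because the pending related arbitration ran from October 11, 2004 to November 28, 2004, the deadline is extended by 48 days to January 24, 2005.
The defendant's absence from the jurisdiction from March 24, 2003 to November 25, 2003 does not toll the period, because no stated rule makes the defendant's absence a tolling event.
None of the other events listed affects the running of the period under the stated rules.
The January 6, 2005 filing precedes the January 24, 2005 deadline; the claim is timely.

TIMELY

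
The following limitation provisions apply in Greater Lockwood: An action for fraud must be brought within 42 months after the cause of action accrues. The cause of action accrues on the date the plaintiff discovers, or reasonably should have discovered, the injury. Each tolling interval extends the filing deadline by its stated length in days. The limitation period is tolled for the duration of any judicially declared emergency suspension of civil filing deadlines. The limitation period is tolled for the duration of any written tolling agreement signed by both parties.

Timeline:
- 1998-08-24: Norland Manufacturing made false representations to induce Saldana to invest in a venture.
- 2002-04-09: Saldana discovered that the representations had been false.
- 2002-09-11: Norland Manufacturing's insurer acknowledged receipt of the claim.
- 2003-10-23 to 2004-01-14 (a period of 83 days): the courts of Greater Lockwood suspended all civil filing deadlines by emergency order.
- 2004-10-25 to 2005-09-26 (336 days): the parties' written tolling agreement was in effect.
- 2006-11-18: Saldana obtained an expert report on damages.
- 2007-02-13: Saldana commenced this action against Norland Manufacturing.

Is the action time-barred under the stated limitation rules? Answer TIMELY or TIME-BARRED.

TIME-BARRED

Accrual is tied to discovery, so the period began on 2002-04-09 rather than on 1998-08-24 when the act occurred.
42 months from 2002-04-09 is 2005-10-09.
Because the emergency suspension of filing deadlines ran from 2003-10-23 to 2004-01-14, the deadline is extended by 83 days to 2005-12-31.
The period was tolled for 336 days by the written tolling agreement (2004-10-25 to 2005-09-26), pushing the deadline to 2006-12-02.
Nothing else in the chronology tolls or restarts the period.
Filing on 2007-02-13 missed the 2006-12-02 deadline — the action is time-barred.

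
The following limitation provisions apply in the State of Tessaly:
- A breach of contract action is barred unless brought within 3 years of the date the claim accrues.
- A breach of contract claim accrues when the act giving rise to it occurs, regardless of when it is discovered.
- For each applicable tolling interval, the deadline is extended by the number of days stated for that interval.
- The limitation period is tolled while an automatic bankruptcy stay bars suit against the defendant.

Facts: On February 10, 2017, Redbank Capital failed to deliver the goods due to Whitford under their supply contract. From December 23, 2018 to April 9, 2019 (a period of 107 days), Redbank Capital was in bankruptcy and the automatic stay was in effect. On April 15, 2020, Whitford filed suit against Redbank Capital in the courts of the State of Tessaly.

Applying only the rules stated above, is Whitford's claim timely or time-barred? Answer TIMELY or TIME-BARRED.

The claim accrued on February 10, 2017, when the wrongful act occurred.
The untolled deadline — 3 years after February 10, 2017 — is February 10, 2020.
The period was tolled for 107 days by the automatic bankruptcy stay (December 23, 2018 to April 9, 2019), pushing the deadline to May 27, 2020.
Whitford filed on April 15, 2020, before the May 27, 2020 deadline, so the action is timely.

TIMELY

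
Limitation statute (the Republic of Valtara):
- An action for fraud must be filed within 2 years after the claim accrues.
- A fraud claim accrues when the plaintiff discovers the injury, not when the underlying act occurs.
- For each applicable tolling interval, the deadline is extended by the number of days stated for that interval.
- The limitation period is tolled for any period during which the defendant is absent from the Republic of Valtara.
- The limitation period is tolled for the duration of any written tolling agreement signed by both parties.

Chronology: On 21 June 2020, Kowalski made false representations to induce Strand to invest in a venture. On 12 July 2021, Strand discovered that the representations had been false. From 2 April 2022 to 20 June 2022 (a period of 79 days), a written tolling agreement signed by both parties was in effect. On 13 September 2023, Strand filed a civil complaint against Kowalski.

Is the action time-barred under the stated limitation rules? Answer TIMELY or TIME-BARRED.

The claim did not accrue until Strand discovered the injury on 12 July 2021; the 21 June 2020 act date does not start the clock under the stated rule.
Adding the 2 years base period to 12 July 2021 gives a deadline of 12 July 2023, before any tolling.
The period was tolled for 79 days by the written tolling agreement (2 April 2022 to 20 June 2022), pushing the deadline to 29 September 2023.
Filing on 13 September 2023 beat the 29 September 2023 deadline — the action is timely.

TIMELY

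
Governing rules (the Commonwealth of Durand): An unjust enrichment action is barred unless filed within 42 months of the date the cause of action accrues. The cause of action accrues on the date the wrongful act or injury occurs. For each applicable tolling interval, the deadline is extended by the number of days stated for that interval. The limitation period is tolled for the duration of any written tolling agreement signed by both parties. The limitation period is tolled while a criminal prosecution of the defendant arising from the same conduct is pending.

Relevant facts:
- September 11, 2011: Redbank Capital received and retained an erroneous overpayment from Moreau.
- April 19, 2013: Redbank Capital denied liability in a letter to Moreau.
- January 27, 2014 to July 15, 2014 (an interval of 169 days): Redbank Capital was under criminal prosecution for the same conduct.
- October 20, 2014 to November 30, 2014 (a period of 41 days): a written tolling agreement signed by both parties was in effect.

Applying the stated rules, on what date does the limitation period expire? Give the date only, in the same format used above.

October 7, 2015

The limitation period began to run on September 11, 2011.
The untolled deadline — 42 months after September 11, 2011 — is March 11, 2015.
Because the pending criminal prosecution ran from January 27, 2014 to July 15, 2014, the deadline is extended by 169 days to August 27, 2015.
Because the written tolling agreement ran from October 20, 2014 to November 30, 2014, the deadline is extended by 41 days to October 7, 2015.
Nothing else in the chronology tolls or restarts the period.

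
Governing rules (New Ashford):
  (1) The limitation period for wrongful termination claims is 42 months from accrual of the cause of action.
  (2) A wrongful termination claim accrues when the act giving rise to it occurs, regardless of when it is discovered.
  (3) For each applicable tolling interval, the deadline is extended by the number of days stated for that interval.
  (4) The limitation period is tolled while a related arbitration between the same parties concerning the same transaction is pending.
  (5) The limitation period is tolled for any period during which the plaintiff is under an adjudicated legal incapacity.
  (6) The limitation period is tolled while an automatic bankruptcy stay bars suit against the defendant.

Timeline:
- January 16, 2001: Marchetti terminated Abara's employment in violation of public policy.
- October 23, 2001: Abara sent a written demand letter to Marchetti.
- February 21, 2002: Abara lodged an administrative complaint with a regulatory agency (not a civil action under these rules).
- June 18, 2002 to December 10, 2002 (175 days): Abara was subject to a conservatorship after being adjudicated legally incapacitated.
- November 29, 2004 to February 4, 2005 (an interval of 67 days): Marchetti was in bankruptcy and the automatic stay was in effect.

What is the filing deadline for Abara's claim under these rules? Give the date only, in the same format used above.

The limitation period began to run on January 16, 2001.
42 months from January 16, 2001 is July 16, 2004.
The period was tolled for 175 days by the plaintiff's legal incapacity (June 18, 2002 to December 10, 2002), pushing the deadline to January 7, 2005.
The automatic bankruptcy stay from November 29, 2004 to February 4, 2005 tolled the period for 67 days, extending the deadline to March 15, 2005.
None of the other events listed affects the running of the period under the stated rules.

March 15, 2005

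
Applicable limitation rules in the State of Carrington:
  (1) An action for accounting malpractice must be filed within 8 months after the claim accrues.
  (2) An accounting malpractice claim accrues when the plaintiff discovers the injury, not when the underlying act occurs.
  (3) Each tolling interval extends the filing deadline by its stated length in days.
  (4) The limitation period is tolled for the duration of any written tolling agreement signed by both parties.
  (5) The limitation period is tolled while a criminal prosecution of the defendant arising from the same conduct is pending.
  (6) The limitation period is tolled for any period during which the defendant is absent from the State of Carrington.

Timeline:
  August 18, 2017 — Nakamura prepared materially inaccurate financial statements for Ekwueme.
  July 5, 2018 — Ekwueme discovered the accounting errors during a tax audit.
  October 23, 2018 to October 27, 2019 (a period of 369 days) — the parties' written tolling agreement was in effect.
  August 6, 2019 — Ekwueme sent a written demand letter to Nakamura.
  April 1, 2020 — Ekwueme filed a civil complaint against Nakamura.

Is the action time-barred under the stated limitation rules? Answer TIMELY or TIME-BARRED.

Accrual is tied to discovery, so the period began on July 5, 2018 rather than on August 18, 2017 when the act occurred.
Adding the 8 months base period to July 5, 2018 gives a deadline of March 5, 2019, before any tolling.
The written tolling agreement from October 23, 2018 to October 27, 2019 tolled the period for 369 days, extending the deadline to March 8, 2020.
None of the other events listed affects the running of the period under the stated rules.
The April 1, 2020 filing falls after the March 8, 2020 deadline; the claim is time-barred.

TIME-BARRED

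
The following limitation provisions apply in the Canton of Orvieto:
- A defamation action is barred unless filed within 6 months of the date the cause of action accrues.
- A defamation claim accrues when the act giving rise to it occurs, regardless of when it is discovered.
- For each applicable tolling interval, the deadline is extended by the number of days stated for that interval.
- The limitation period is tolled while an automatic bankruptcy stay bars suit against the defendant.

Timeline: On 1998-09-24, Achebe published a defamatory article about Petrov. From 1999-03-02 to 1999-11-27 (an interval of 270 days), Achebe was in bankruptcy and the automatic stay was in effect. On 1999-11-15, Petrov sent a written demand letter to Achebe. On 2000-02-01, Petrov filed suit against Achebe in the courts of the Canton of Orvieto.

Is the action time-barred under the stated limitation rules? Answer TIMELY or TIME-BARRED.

The claim accrued on 1998-09-24, when the wrongful act occurred.
The untolled deadline — 6 months after 1998-09-24 — is 1999-03-24.
Because the automatic bankruptcy stay ran from 1999-03-02 to 1999-11-27, the deadline is extended by 270 days to 1999-12-19.
Nothing else in the chronology tolls or restarts the period.
Petrov filed on 2000-02-01, after the 1999-12-19 deadline, so the action is time-barred.

TIME-BARRED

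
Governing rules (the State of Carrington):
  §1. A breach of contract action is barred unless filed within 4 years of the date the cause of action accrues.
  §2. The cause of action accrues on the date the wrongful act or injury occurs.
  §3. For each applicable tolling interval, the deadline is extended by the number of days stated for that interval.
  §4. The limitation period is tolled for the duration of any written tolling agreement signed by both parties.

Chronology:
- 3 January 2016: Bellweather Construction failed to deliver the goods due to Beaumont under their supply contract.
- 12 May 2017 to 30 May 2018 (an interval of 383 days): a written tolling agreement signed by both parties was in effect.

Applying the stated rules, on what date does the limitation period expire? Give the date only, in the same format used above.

20 January 2021

The limitation period began to run on 3 January 2016.
The untolled deadline — 4 years after 3 January 2016 — is 3 January 2020.
Because the written tolling agreement ran from 12 May 2017 to 30 May 2018, the deadline is extended by 383 days to 20 January 2021.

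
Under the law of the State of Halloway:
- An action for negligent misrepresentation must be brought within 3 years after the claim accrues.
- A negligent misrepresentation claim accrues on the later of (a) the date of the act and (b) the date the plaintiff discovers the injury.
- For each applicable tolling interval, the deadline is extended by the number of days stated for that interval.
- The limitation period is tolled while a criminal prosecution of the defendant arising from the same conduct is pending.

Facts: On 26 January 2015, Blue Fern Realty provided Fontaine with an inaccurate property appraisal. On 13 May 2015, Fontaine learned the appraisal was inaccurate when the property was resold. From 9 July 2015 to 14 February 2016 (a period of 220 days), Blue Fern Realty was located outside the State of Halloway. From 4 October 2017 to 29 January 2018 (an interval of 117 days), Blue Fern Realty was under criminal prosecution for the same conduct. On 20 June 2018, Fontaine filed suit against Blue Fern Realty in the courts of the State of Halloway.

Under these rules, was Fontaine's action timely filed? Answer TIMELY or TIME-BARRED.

Taking the later of the act (26 January 2015) and discovery (13 May 2015), the claim accrued on 13 May 2015.
The untolled deadline — 3 years after 13 May 2015 — is 13 May 2018.
The pending criminal prosecution from 4 October 2017 to 29 January 2018 tolled the period for 117 days, extending the deadline to 7 September 2018.
The defendant's absence from the jurisdiction from 9 July 2015 to 14 February 2016 does not toll the period, because no stated rule makes the defendant's absence a tolling event.
Filing on 20 June 2018 beat the 7 September 2018 deadline — the action is timely.

TIMELY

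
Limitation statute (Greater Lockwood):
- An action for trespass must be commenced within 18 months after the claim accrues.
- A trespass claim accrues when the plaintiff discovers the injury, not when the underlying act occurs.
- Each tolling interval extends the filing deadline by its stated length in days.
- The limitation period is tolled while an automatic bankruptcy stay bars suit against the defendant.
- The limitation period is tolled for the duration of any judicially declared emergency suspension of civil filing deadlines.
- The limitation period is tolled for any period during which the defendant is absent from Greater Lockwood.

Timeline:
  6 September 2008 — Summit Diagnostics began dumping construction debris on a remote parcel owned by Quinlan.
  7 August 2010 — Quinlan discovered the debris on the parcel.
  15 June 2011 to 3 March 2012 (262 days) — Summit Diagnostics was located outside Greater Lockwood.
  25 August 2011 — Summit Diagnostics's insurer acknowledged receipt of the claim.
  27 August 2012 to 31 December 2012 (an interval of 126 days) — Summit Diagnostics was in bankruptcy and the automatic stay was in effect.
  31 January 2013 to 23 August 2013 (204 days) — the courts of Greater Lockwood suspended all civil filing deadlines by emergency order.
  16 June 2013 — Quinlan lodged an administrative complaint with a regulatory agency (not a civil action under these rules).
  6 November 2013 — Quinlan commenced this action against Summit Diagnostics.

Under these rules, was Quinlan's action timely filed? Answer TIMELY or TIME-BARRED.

TIME-BARRED

Accrual is tied to discovery, so the period began on 7 August 2010 rather than on 6 September 2008 when the act occurred.
The untolled deadline — 18 months after 7 August 2010 — is 7 February 2012.
Because the defendant's absence from the jurisdiction ran from 15 June 2011 to 3 March 2012, the deadline is extended by 262 days to 26 October 2012.
The automatic bankruptcy stay from 27 August 2012 to 31 December 2012 tolled the period for 126 days, extending the deadline to 1 March 2013.
Because the emergency suspension of filing deadlines ran from 31 January 2013 to 23 August 2013, the deadline is extended by 204 days to 21 September 2013.
None of the other events listed affects the running of the period under the stated rules.
Quinlan filed on 6 November 2013, after the 21 September 2013 deadline, so the action is time-barred.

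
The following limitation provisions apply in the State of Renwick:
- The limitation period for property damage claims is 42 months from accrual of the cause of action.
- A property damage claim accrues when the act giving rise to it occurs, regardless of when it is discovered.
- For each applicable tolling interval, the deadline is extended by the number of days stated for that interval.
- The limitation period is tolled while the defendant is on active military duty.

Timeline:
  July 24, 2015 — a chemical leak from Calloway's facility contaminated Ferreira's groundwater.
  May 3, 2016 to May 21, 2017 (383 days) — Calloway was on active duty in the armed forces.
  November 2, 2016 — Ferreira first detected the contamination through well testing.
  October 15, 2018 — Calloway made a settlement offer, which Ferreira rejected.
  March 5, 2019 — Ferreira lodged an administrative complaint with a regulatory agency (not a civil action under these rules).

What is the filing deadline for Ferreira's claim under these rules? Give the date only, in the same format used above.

The claim accrued on July 24, 2015, when the wrongful act occurred; under the stated occurrence rule the November 2, 2016 discovery does not delay accrual.
42 months from July 24, 2015 is January 24, 2019.
Because the defendant's active military service ran from May 3, 2016 to May 21, 2017, the deadline is extended by 383 days to February 11, 2020.
None of the other events listed affects the running of the period under the stated rules.

February 11, 2020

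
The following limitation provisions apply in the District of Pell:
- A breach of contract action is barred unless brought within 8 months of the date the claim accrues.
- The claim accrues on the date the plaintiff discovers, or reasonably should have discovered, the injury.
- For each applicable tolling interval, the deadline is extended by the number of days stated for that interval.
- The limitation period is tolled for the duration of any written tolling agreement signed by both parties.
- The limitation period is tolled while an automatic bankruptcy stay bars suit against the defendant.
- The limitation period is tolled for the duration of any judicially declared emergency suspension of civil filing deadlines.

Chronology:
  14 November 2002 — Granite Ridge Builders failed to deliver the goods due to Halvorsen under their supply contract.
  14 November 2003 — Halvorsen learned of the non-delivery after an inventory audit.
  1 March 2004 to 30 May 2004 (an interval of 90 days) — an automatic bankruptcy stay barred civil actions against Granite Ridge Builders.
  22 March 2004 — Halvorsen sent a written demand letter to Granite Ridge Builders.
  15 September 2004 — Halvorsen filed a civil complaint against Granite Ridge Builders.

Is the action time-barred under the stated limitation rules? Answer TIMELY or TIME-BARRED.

Under the discovery rule, the claim accrued on 14 November 2003, when Halvorsen discovered the injury — not on the 14 November 2002 date of the underlying act.
Adding the 8 months base period to 14 November 2003 gives a deadline of 14 July 2004, before any tolling.
The automatic bankruptcy stay from 1 March 2004 to 30 May 2004 tolled the period for 90 days, extending the deadline to 12 October 2004.
The other events in the timeline have no effect on the limitation period under the stated rules.
The 15 September 2004 filing precedes the 12 October 2004 deadline; the claim is timely.

TIMELY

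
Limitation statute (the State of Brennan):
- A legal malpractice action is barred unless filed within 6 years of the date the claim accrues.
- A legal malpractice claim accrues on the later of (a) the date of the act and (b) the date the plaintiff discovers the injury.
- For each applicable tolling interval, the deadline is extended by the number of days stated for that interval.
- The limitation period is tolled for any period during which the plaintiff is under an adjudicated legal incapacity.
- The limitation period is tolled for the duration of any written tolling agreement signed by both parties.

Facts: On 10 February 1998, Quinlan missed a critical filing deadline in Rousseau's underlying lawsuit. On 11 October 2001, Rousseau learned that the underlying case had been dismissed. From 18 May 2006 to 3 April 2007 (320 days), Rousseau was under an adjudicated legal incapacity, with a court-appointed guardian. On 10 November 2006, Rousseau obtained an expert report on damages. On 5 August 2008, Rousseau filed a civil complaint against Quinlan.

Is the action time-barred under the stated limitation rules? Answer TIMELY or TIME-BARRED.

Taking the later of the act (10 February 1998) and discovery (11 October 2001), the claim accrued on 11 October 2001.
The untolled deadline — 6 years after 11 October 2001 — is 11 October 2007.
The plaintiff's legal incapacity from 18 May 2006 to 3 April 2007 tolled the period for 320 days, extending the deadline to 26 August 2008.
The other events in the timeline have no effect on the limitation period under the stated rules.
Filing on 5 August 2008 beat the 26 August 2008 deadline — the action is timely.

TIMELY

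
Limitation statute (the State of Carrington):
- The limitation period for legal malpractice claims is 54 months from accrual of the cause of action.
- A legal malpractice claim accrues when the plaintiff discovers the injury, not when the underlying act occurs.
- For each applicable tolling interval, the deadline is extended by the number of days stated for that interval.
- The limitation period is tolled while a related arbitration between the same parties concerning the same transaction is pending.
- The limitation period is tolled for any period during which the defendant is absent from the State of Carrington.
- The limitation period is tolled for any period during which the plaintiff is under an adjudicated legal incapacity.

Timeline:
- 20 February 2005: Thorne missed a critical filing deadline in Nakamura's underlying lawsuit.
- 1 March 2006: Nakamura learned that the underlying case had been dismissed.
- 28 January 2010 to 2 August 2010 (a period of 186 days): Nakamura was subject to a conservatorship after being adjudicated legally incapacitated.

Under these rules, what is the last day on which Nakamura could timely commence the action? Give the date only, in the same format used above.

Accrual is tied to discovery, so the period began on 1 March 2006 rather than on 20 February 2005 when the act occurred.
Adding the 54 months base period to 1 March 2006 gives a deadline of 1 September 2010, before any tolling.
The period was tolled for 186 days by the plaintiff's legal incapacity (28 January 2010 to 2 August 2010), pushing the deadline to 6 March 2011.

6 March 2011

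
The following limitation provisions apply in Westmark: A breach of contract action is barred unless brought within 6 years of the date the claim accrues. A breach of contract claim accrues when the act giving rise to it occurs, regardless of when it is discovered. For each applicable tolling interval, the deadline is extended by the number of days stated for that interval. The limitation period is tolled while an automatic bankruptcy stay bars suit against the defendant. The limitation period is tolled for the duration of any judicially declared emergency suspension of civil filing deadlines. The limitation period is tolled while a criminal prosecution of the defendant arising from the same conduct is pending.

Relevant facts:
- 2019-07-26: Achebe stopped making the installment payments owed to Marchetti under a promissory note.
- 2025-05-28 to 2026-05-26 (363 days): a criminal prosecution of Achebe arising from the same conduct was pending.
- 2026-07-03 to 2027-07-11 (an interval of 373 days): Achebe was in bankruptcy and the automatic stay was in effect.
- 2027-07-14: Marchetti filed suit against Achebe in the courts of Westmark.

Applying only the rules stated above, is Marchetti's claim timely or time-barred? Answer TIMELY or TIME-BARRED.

TIMELY

The limitation period began to run on 2019-07-26.
Adding the 6 years base period to 2019-07-26 gives a deadline of 2025-07-26, before any tolling.
Because the pending criminal prosecution ran from 2025-05-28 to 2026-05-26, the deadline is extended by 363 days to 2026-07-24.
The automatic bankruptcy stay from 2026-07-03 to 2027-07-11 tolled the period for 373 days, extending the deadline to 2027-08-01.
Filing on 2027-07-14 beat the 2027-08-01 deadline — the action is timely.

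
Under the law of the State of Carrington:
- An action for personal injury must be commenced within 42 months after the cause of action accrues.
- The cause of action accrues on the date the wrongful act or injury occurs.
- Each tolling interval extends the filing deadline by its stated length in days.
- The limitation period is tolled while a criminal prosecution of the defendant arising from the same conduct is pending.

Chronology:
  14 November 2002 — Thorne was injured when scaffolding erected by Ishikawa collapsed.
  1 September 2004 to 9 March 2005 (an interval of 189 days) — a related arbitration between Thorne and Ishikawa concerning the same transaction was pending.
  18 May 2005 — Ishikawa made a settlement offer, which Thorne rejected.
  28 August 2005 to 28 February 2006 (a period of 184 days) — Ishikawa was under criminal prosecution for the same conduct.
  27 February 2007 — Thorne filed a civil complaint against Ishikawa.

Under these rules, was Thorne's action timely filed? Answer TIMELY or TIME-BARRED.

The claim accrued on 14 November 2002, when the wrongful act occurred.
Adding the 42 months base period to 14 November 2002 gives a deadline of 14 May 2006, before any tolling.
The period was tolled for 184 days by the pending criminal prosecution (28 August 2005 to 28 February 2006), pushing the deadline to 14 November 2006.
The pending related arbitration from 1 September 2004 to 9 March 2005 does not toll the period, because no stated rule makes a pending arbitration a tolling event.
Nothing else in the chronology tolls or restarts the period.
The 27 February 2007 filing falls after the 14 November 2006 deadline; the claim is time-barred.

TIME-BARRED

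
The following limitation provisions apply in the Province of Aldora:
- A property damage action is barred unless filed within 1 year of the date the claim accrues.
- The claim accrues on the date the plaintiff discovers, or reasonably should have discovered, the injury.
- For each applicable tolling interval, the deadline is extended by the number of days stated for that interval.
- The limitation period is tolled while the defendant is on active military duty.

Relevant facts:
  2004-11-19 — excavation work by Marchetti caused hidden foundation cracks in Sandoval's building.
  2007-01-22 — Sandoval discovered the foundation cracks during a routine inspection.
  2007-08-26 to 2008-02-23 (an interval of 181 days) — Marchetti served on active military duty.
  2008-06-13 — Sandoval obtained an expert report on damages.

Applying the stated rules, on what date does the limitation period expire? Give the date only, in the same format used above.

2008-07-21

Under the discovery rule, the claim accrued on 2007-01-22, when Sandoval discovered the injury — not on the 2004-11-19 date of the underlying act.
The untolled deadline — 1 year after 2007-01-22 — is 2008-01-22.
The period was tolled for 181 days by the defendant's active military service (2007-08-26 to 2008-02-23), pushing the deadline to 2008-07-21.
The other events in the timeline have no effect on the limitation period under the stated rules.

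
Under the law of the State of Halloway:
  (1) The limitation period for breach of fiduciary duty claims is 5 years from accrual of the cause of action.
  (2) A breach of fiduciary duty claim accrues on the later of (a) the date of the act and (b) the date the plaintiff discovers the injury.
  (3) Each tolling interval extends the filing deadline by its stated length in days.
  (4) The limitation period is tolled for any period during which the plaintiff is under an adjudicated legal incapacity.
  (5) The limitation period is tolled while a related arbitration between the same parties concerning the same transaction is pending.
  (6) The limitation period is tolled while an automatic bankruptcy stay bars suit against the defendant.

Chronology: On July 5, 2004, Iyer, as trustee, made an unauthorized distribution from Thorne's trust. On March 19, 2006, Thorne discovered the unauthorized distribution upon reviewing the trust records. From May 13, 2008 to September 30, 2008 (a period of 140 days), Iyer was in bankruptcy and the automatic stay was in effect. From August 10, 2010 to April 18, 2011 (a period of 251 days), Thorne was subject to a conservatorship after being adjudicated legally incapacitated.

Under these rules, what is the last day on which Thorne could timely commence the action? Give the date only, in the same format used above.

April 13, 2012

Taking the later of the act (July 5, 2004) and discovery (March 19, 2006), the claim accrued on March 19, 2006.
The untolled deadline — 5 years after March 19, 2006 — is March 19, 2011.
Because the automatic bankruptcy stay ran from May 13, 2008 to September 30, 2008, the deadline is extended by 140 days to August 6, 2011.
Because the plaintiff's legal incapacity ran from August 10, 2010 to April 18, 2011, the deadline is extended by 251 days to April 13, 2012.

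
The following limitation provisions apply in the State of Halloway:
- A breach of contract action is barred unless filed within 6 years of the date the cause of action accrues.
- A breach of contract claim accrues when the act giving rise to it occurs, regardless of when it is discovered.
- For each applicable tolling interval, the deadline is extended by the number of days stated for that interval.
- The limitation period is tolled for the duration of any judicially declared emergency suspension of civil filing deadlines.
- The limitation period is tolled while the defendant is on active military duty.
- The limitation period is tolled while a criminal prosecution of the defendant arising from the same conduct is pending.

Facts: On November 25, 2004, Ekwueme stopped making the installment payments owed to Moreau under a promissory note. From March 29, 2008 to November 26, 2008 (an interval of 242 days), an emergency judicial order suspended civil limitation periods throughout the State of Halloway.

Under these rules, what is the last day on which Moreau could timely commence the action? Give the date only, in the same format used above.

The cause of action accrued on November 25, 2004, the date of the act.
6 years from November 25, 2004 is November 25, 2010.
Because the emergency suspension of filing deadlines ran from March 29, 2008 to November 26, 2008, the deadline is extended by 242 days to July 25, 2011.

July 25, 2011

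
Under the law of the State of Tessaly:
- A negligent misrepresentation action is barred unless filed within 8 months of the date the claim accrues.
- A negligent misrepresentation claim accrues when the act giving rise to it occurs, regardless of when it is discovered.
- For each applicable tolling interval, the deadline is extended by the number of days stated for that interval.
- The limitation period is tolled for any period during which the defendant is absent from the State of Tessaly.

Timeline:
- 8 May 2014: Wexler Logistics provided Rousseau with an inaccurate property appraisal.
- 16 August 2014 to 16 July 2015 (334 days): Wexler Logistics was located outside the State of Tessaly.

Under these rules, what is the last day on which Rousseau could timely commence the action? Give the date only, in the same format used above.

8 December 2015

The limitation period began to run on 8 May 2014.
The untolled deadline — 8 months after 8 May 2014 — is 8 January 2015.
The defendant's absence from the jurisdiction from 16 August 2014 to 16 July 2015 tolled the period for 334 days, extending the deadline to 8 December 2015.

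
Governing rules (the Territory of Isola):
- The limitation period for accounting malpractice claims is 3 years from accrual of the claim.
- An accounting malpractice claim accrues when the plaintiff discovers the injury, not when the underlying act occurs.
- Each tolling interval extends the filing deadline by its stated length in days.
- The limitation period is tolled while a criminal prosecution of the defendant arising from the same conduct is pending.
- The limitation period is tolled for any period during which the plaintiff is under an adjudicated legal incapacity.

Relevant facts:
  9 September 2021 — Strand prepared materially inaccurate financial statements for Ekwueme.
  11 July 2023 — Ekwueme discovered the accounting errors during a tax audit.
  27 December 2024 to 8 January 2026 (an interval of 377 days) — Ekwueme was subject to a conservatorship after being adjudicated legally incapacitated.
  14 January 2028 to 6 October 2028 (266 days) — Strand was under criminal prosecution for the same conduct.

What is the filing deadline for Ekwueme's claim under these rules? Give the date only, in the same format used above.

23 July 2027

Accrual is tied to discovery, so the period began on 11 July 2023 rather than on 9 September 2021 when the act occurred.
3 years from 11 July 2023 is 11 July 2026.
The period was tolled for 377 days by the plaintiff's legal incapacity (27 December 2024 to 8 January 2026), pushing the deadline to 23 July 2027.
The pending criminal prosecution from 14 January 2028 to 6 October 2028 began after the period had already run on 23 July 2027, so it has no tolling effect.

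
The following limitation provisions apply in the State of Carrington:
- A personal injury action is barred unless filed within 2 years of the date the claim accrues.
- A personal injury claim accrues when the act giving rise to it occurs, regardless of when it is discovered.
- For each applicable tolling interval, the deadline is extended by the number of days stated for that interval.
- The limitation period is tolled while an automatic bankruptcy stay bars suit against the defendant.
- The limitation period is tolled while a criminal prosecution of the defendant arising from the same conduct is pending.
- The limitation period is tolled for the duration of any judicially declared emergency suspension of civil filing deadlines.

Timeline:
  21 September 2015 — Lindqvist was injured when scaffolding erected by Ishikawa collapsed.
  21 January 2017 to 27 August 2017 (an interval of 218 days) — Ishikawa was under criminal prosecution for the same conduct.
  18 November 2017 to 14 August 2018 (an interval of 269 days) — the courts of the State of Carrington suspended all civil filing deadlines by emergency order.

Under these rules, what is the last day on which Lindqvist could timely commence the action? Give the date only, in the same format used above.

21 January 2019

The limitation period began to run on 21 September 2015.
Adding the 2 years base period to 21 September 2015 gives a deadline of 21 September 2017, before any tolling.
The period was tolled for 218 days by the pending criminal prosecution (21 January 2017 to 27 August 2017), pushing the deadline to 27 April 2018.
The period was tolled for 269 days by the emergency suspension of filing deadlines (18 November 2017 to 14 August 2018), pushing the deadline to 21 January 2019.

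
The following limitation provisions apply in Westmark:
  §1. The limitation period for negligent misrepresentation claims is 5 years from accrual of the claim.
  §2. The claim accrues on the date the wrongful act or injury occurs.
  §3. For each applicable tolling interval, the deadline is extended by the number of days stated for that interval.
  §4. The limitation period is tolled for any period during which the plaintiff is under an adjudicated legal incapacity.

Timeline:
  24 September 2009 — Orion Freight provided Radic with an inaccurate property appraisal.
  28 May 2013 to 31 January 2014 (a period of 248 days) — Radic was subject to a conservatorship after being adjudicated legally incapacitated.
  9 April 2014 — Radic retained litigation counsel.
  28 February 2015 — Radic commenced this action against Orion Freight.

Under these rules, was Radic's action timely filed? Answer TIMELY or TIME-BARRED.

The claim accrued on 24 September 2009, when the wrongful act occurred.
Adding the 5 years base period to 24 September 2009 gives a deadline of 24 September 2014, before any tolling.
The plaintiff's legal incapacity from 28 May 2013 to 31 January 2014 tolled the period for 248 days, extending the deadline to 30 May 2015.
Nothing else in the chronology tolls or restarts the period.
The 28 February 2015 filing precedes the 30 May 2015 deadline; the claim is timely.

TIMELY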